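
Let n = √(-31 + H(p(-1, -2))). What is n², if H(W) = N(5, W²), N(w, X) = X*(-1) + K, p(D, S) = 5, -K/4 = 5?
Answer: -76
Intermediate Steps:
K = -20 (K = -4*5 = -20)
N(w, X) = -20 - X (N(w, X) = X*(-1) - 20 = -X - 20 = -20 - X)
H(W) = -20 - W²
n = 2*I*√19 (n = √(-31 + (-20 - 1*5²)) = √(-31 + (-20 - 1*25)) = √(-31 + (-20 - 25)) = √(-31 - 45) = √(-76) = 2*I*√19 ≈ 8.7178*I)
n² = (2*I*√19)² = -76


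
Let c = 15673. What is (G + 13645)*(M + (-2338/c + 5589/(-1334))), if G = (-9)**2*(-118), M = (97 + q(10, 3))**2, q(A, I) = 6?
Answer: 5628381434283/129862 ≈ 4.3341e+7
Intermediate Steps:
M = 10609 (M = (97 + 6)**2 = 103**2 = 10609)
G = -9558 (G = 81*(-118) = -9558)
(G + 13645)*(M + (-2338/c + 5589/(-1334))) = (-9558 + 13645)*(10609 + (-2338/15673 + 5589/(-1334))) = 4087*(10609 + (-2338*1/15673 + 5589*(-1/1334))) = 4087*(10609 + (-334/2239 - 243/58)) = 4087*(10609 - 563449/129862) = 4087*(1377142509/129862) = 5628381434283/129862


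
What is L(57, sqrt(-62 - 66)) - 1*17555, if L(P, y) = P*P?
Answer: -14306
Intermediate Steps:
L(P, y) = P**2
L(57, sqrt(-62 - 66)) - 1*17555 = 57**2 - 1*17555 = 3249 - 17555 = -14306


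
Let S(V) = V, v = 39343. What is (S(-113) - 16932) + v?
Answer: 22298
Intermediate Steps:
(S(-113) - 16932) + v = (-113 - 16932) + 39343 = -17045 + 39343 = 22298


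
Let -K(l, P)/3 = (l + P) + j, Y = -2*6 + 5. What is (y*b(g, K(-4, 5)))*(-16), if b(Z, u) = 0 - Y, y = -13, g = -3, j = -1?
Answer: 1456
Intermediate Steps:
Y = -7 (Y = -12 + 5 = -7)
K(l, P) = 3 - 3*P - 3*l (K(l, P) = -3*((l + P) - 1) = -3*((P + l) - 1) = -3*(-1 + P + l) = 3 - 3*P - 3*l)
b(Z, u) = 7 (b(Z, u) = 0 - 1*(-7) = 0 + 7 = 7)
(y*b(g, K(-4, 5)))*(-16) = -13*7*(-16) = -91*(-16) = 1456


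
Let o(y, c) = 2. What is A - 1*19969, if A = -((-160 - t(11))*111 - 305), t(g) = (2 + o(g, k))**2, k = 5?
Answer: -128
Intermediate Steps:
t(g) = 16 (t(g) = (2 + 2)**2 = 4**2 = 16)
A = 19841 (A = -((-160 - 1*16)*111 - 305) = -((-160 - 16)*111 - 305) = -(-176*111 - 305) = -(-19536 - 305) = -1*(-19841) = 19841)
A - 1*19969 = 19841 - 1*19969 = 19841 - 19969 = -128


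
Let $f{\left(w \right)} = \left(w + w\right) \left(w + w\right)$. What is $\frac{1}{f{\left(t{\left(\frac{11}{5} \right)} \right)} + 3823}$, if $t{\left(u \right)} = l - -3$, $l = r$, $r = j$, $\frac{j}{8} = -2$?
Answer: $\frac{1}{4499} \approx 0.00022227$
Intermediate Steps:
$j = -16$ ($j = 8 \left(-2\right) = -16$)
$r = -16$
$l = -16$
$t{\left(u \right)} = -13$ ($t{\left(u \right)} = -16 - -3 = -16 + 3 = -13$)
$f{\left(w \right)} = 4 w^{2}$ ($f{\left(w \right)} = 2 w 2 w = 4 w^{2}$)
$\frac{1}{f{\left(t{\left(\frac{11}{5} \right)} \right)} + 3823} = \frac{1}{4 \left(-13\right)^{2} + 3823} = \frac{1}{4 \cdot 169 + 3823} = \frac{1}{676 + 3823} = \frac{1}{4499}$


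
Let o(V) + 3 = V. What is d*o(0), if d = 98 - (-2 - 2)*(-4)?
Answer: -246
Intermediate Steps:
o(V) = -3 + V
d = 82 (d = 98 - (-4)*(-4) = 98 - 1*16 = 98 - 16 = 82)
d*o(0) = 82*(-3 + 0) = 82*(-3) = -246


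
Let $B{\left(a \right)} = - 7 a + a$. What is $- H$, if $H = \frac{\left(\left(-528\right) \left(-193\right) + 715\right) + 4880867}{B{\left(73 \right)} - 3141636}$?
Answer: $\frac{830581}{523679} \approx 1.5861$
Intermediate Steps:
$B{\left(a \right)} = - 6 a$
$H = - \frac{830581}{523679}$ ($H = \frac{\left(\left(-528\right) \left(-193\right) + 715\right) + 4880867}{\left(-6\right) 73 - 3141636} = \frac{\left(101904 + 715\right) + 4880867}{-438 - 3141636} = \frac{102619 + 4880867}{-3142074} = 4983486 \left(- \frac{1}{3142074}\right) = - \frac{830581}{523679} \approx -1.5861$)
$- H = \left(-1\right) \left(- \frac{830581}{523679}\right) = \frac{830581}{523679}$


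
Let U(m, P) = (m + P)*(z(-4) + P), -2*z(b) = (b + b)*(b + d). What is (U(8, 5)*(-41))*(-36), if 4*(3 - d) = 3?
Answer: -38376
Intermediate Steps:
d = 9/4 (d = 3 - ¼*3 = 3 - ¾ = 9/4 ≈ 2.2500)
z(b) = -b*(9/4 + b) (z(b) = -(b + b)*(b + 9/4)/2 = -2*b*(9/4 + b)/2 = -b*(9/4 + b))
U(m, P) = (-7 + P)*(P + m) (U(m, P) = (m + P)*(-¼*(-4)*(9 + 4*(-4)) + P) = (P + m)*(-¼*(-4)*(9 - 16) + P) = (P + m)*(-¼*(-4)*(-7) + P) = (P + m)*(-7 + P) = (-7 + P)*(P + m))
(U(8, 5)*(-41))*(-36) = ((5² - 7*5 - 7*8 + 5*8)*(-41))*(-36) = ((25 - 35 - 56 + 40)*(-41))*(-36) = -26*(-41)*(-36) = 1066*(-36) = -38376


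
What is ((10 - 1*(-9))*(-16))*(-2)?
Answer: 608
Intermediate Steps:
((10 - 1*(-9))*(-16))*(-2) = ((10 + 9)*(-16))*(-2) = (19*(-16))*(-2) = -304*(-2) = 608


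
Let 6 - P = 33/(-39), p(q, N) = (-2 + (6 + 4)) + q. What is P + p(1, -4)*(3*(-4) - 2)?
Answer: -1549/13 ≈ -119.15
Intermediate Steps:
p(q, N) = 8 + q (p(q, N) = (-2 + 10) + q = 8 + q)
P = 89/13 (P = 6 - 33/(-39) = 6 - 33*(-1)/39 = 6 - 1*(-11/13) = 6 + 11/13 = 89/13 ≈ 6.8462)
P + p(1, -4)*(3*(-4) - 2) = 89/13 + (8 + 1)*(3*(-4) - 2) = 89/13 + 9*(-12 - 2) = 89/13 + 9*(-14) = 89/13 - 126 = -1549/13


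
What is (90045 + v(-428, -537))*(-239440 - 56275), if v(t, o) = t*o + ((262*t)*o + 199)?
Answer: -17901732075080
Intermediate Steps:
v(t, o) = 199 + 263*o*t (v(t, o) = o*t + (262*o*t + 199) = o*t + (199 + 262*o*t) = 199 + 263*o*t)
(90045 + v(-428, -537))*(-239440 - 56275) = (90045 + (199 + 263*(-537)*(-428)))*(-239440 - 56275) = (90045 + (199 + 60446868))*(-295715) = (90045 + 60447067)*(-295715) = 60537112*(-295715) = -17901732075080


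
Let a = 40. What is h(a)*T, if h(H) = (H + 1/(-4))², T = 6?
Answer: 75843/8 ≈ 9480.4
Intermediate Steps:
h(H) = (-¼ + H)² (h(H) = (H - ¼)² = (-¼ + H)²)
h(a)*T = ((-1 + 4*40)²/16)*6 = ((-1 + 160)²/16)*6 = ((1/16)*159²)*6 = ((1/16)*25281)*6 = (25281/16)*6 = 75843/8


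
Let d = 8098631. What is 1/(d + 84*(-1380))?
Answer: 1/7982711 ≈ 1.2527e-7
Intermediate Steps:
1/(d + 84*(-1380)) = 1/(8098631 + 84*(-1380)) = 1/(8098631 - 115920) = 1/7982711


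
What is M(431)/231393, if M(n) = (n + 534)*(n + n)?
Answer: 831830/231393 ≈ 3.5949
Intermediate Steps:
M(n) = 2*n*(534 + n) (M(n) = (534 + n)*(2*n) = 2*n*(534 + n))
M(431)/231393 = (2*431*(534 + 431))/231393 = (2*431*965)*(1/231393) = 831830*(1/231393) = 831830/231393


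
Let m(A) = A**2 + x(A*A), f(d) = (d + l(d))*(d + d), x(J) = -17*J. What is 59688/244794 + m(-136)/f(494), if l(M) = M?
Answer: -147700772/2489106191 ≈ -0.059339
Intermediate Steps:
f(d) = 4*d**2 (f(d) = (d + d)*(d + d) = (2*d)*(2*d) = 4*d**2)
m(A) = -16*A**2 (m(A) = A**2 - 17*A*A = A**2 - 17*A**2 = -16*A**2)
59688/244794 + m(-136)/f(494) = 59688/244794 + (-16*(-136)**2)/((4*494**2)) = 59688*(1/244794) + (-16*18496)/((4*244036)) = 9948/40799 - 295936/976144 = 9948/40799 - 295936*1/976144 = 9948/40799 - 18496/61009 = -147700772/2489106191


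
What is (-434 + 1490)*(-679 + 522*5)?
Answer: 2039136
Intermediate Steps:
(-434 + 1490)*(-679 + 522*5) = 1056*(-679 + 2610) = 1056*1931 = 2039136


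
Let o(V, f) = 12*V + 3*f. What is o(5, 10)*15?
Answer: 1350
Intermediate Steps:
o(V, f) = 3*f + 12*V
o(5, 10)*15 = (3*10 + 12*5)*15 = (30 + 60)*15 = 90*15 = 1350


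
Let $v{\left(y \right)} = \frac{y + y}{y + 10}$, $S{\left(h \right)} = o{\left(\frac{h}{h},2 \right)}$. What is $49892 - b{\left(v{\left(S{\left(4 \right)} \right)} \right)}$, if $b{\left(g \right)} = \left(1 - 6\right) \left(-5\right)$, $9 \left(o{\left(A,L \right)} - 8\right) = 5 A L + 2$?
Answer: $49867$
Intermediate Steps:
$o{\left(A,L \right)} = \frac{74}{9} + \frac{5 A L}{9}$ ($o{\left(A,L \right)} = 8 + \frac{5 A L + 2}{9} = 8 + \frac{2 + 5 A L}{9} = 8 + \left(\frac{2}{9} + \frac{5 A L}{9}\right) = \frac{74}{9} + \frac{5 A L}{9}$)
$S{\left(h \right)} = \frac{28}{3}$ ($S{\left(h \right)} = \frac{74}{9} + \frac{5}{9} \frac{h}{h} 2 = \frac{74}{9} + \frac{5}{9} \cdot 1 \cdot 2 = \frac{74}{9} + \frac{10}{9} = \frac{28}{3}$)
$v{\left(y \right)} = \frac{2 y}{10 + y}$
$b{\left(g \right)} = 25$ ($b{\left(g \right)} = \left(-5\right) \left(-5\right) = 25$)
$49892 - b{\left(v{\left(S{\left(4 \right)} \right)} \right)} = 49892 - 25 = 49867$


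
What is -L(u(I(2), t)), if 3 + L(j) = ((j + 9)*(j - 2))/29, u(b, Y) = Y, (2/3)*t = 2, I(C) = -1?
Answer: 75/29 ≈ 2.5862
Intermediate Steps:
t = 3 (t = (3/2)*2 = 3)
L(j) = -3 + (-2 + j)*(9 + j)/29 (L(j) = -3 + ((j + 9)*(j - 2))/29 = -3 + ((9 + j)*(-2 + j))*(1/29) = -3 + ((-2 + j)*(9 + j))*(1/29) = -3 + (-2 + j)*(9 + j)/29)
-L(u(I(2), t)) = -(-105/29 + (1/29)*3² + (7/29)*3) = -(-105/29 + (1/29)*9 + 21/29) = -(-105/29 + 9/29 + 21/29) = -1*(-75/29) = 75/29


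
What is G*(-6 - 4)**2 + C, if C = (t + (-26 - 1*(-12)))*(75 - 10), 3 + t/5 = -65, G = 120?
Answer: -11010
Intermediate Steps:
t = -340 (t = -15 + 5*(-65) = -15 - 325 = -340)
C = -23010 (C = (-340 + (-26 - 1*(-12)))*(75 - 10) = (-340 + (-26 + 12))*65 = (-340 - 14)*65 = -354*65 = -23010)
G*(-6 - 4)**2 + C = 120*(-6 - 4)**2 - 23010 = 120*(-10)**2 - 23010 = 120*100 - 23010 = 12000 - 23010 = -11010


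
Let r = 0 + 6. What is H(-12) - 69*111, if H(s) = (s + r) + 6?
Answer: -7659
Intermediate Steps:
r = 6
H(s) = 12 + s (H(s) = (s + 6) + 6 = (6 + s) + 6 = 12 + s)
H(-12) - 69*111 = (12 - 12) - 69*111 = 0 - 7659 = -7659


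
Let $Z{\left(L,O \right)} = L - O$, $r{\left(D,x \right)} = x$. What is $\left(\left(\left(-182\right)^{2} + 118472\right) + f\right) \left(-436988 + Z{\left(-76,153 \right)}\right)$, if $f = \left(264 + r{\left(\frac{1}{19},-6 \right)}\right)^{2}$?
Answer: $-95383260720$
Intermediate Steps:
$f = 66564$ ($f = \left(264 - 6\right)^{2} = 258^{2} = 66564$)
$\left(\left(\left(-182\right)^{2} + 118472\right) + f\right) \left(-436988 + Z{\left(-76,153 \right)}\right) = \left(\left(\left(-182\right)^{2} + 118472\right) + 66564\right) \left(-436988 - 229\right) = \left(\left(33124 + 118472\right) + 66564\right) \left(-436988 - 229\right) = \left(151596 + 66564\right) \left(-436988 - 229\right) = 218160 \left(-437217\right) = -95383260720$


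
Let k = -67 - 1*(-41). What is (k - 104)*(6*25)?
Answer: -19500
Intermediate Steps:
k = -26 (k = -67 + 41 = -26)
(k - 104)*(6*25) = (-26 - 104)*(6*25) = -130*150 = -19500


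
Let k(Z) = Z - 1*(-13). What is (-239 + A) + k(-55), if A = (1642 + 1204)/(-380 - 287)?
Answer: -190273/667 ≈ -285.27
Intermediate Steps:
k(Z) = 13 + Z (k(Z) = Z + 13 = 13 + Z)
A = -2846/667 (A = 2846/(-667) = 2846*(-1/667) = -2846/667 ≈ -4.2669)
(-239 + A) + k(-55) = (-239 - 2846/667) + (13 - 55) = -162259/667 - 42 = -190273/667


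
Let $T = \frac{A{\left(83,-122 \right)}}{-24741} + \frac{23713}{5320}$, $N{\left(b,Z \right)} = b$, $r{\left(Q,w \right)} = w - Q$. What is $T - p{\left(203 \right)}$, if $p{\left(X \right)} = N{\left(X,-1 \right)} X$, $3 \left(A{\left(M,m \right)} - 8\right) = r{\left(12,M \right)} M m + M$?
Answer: $- \frac{1807384839529}{43874040} \approx -41195.0$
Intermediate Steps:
$A{\left(M,m \right)} = 8 + \frac{M}{3} + \frac{M m \left(-12 + M\right)}{3}$ ($A{\left(M,m \right)} = 8 + \frac{\left(M - 12\right) M m + M}{3} = 8 + \frac{\left(-12 + M\right) M m + M}{3} = 8 + \frac{M \left(-12 + M\right) m + M}{3} = 8 + \frac{M m \left(-12 + M\right) + M}{3} = 8 + \frac{M + M m \left(-12 + M\right)}{3} = 8 + \left(\frac{M}{3} + \frac{M m \left(-12 + M\right)}{3}\right) = 8 + \frac{M}{3} + \frac{M m \left(-12 + M\right)}{3}$)
$p{\left(X \right)} = X^{2}$ ($p{\left(X \right)} = X X = X^{2}$)
$T = \frac{620474831}{43874040}$ ($T = \frac{8 + \frac{1}{3} \cdot 83 + \frac{1}{3} \cdot 83 \left(-122\right) \left(-12 + 83\right)}{-24741} + \frac{23713}{5320} = \left(8 + \frac{83}{3} + \frac{1}{3} \cdot 83 \left(-122\right) 71\right) \left(- \frac{1}{24741}\right) + 23713 \cdot \frac{1}{5320} = \left(8 + \frac{83}{3} - \frac{718946}{3}\right) \left(- \frac{1}{24741}\right) + \frac{23713}{5320} = \left(-239613\right) \left(- \frac{1}{24741}\right) + \frac{23713}{5320} = \frac{79871}{8247} + \frac{23713}{5320} = \frac{620474831}{43874040} \approx 14.142$)
$T - p{\left(203 \right)} = \frac{620474831}{43874040} - 203^{2} = \frac{620474831}{43874040} - 41209 = - \frac{1807384839529}{43874040}$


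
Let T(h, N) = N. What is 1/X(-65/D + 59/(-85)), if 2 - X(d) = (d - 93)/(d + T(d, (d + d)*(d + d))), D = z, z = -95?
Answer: -24816/242541133 ≈ -0.00010232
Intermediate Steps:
D = -95
X(d) = 2 - (-93 + d)/(d + 4*d²) (X(d) = 2 - (d - 93)/(d + (d + d)*(d + d)) = 2 - (-93 + d)/(d + (2*d)*(2*d)) = 2 - (-93 + d)/(d + 4*d²))
1/X(-65/D + 59/(-85)) = 1/((93 + (-65/(-95) + 59/(-85)) + 8*(-65/(-95) + 59/(-85))²)/((-65/(-95) + 59/(-85))*(1 + 4*(-65/(-95) + 59/(-85))))) = 1/((93 + (-65*(-1/95) + 59*(-1/85)) + 8*(-65*(-1/95) + 59*(-1/85))²)/((-65*(-1/95) + 59*(-1/85))*(1 + 4*(-65*(-1/95) + 59*(-1/85))))) = 1/((93 + (13/19 - 59/85) + 8*(13/19 - 59/85)²)/((13/19 - 59/85)*(1 + 4*(13/19 - 59/85)))) = 1/((93 - 16/1615 + 8*(-16/1615)²)/((-16/1615)*(1 + 4*(-16/1615)))) = 1/(-1615*(93 - 16/1615 + 8*(256/2608225))/(16*(1 - 64/1615))) = 1/(-1615*(93 - 16/1615 + 2048/2608225)/(16*1551/1615)) = 1/(-1615/16*1615/1551*242541133/2608225) = 1/(-242541133/24816) = -24816/242541133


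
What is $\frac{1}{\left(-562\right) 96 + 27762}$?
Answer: $- \frac{1}{26190} \approx -3.8183 \cdot 10^{-5}$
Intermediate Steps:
$\frac{1}{\left(-562\right) 96 + 27762} = \frac{1}{-53952 + 27762} = \frac{1}{-26190} = - \frac{1}{26190}$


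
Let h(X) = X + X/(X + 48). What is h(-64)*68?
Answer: -4080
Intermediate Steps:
h(X) = X + X/(48 + X)
h(-64)*68 = -64*(49 - 64)/(48 - 64)*68 = -64*(-15)/(-16)*68 = -64*(-1/16)*(-15)*68 = -60*68 = -4080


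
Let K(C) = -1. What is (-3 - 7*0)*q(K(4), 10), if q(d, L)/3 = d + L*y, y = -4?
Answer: 369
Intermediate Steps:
q(d, L) = -12*L + 3*d (q(d, L) = 3*(d + L*(-4)) = 3*(d - 4*L) = -12*L + 3*d)
(-3 - 7*0)*q(K(4), 10) = (-3 - 7*0)*(-12*10 + 3*(-1)) = (-3 + 0)*(-120 - 3) = -3*(-123) = 369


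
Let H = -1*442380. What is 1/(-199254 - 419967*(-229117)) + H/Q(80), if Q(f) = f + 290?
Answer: -6276224571477929/5249340140709 ≈ -1195.6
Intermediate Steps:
Q(f) = 290 + f
H = -442380
1/(-199254 - 419967*(-229117)) + H/Q(80) = 1/(-199254 - 419967*(-229117)) - 442380/(290 + 80) = -1/229117/(-619221) - 442380/370 = -1/619221*(-1/229117) - 442380*1/370 = 1/141874057857 - 44238/37 = -6276224571477929/5249340140709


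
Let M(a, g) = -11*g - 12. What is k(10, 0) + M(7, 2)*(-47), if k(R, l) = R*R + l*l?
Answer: 1698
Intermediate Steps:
M(a, g) = -12 - 11*g
k(R, l) = R**2 + l**2
k(10, 0) + M(7, 2)*(-47) = (10**2 + 0**2) + (-12 - 11*2)*(-47) = (100 + 0) + (-12 - 22)*(-47) = 100 - 34*(-47) = 100 + 1598 = 1698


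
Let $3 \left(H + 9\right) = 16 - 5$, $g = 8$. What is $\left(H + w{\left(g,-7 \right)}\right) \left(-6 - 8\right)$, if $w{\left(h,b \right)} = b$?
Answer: $\frac{518}{3} \approx 172.67$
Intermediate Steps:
$H = - \frac{16}{3}$ ($H = -9 + \frac{16 - 5}{3} = -9 + \frac{1}{3} \cdot 11 = -9 + \frac{11}{3} = - \frac{16}{3} \approx -5.3333$)
$\left(H + w{\left(g,-7 \right)}\right) \left(-6 - 8\right) = \left(- \frac{16}{3} - 7\right) \left(-6 - 8\right) = \left(- \frac{37}{3}\right) \left(-14\right) = \frac{518}{3}$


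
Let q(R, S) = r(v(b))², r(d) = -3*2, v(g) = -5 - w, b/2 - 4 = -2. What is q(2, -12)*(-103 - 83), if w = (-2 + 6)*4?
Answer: -6696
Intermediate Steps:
w = 16 (w = 4*4 = 16)
b = 4 (b = 8 + 2*(-2) = 8 - 4 = 4)
v(g) = -21 (v(g) = -5 - 1*16 = -5 - 16 = -21)
r(d) = -6
q(R, S) = 36 (q(R, S) = (-6)² = 36)
q(2, -12)*(-103 - 83) = 36*(-103 - 83) = 36*(-186) = -6696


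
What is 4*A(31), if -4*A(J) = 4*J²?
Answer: -3844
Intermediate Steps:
A(J) = -J²
4*A(31) = 4*(-1*31²) = 4*(-1*961) = 4*(-961) = -3844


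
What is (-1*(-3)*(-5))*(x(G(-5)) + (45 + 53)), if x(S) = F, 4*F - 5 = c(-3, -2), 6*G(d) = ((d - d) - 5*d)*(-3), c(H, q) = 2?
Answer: -5985/4 ≈ -1496.3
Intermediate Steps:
G(d) = 5*d/2 (G(d) = (((d - d) - 5*d)*(-3))/6 = ((0 - 5*d)*(-3))/6 = (-5*d*(-3))/6 = (15*d)/6 = 5*d/2)
F = 7/4 (F = 5/4 + (1/4)*2 = 5/4 + 1/2 = 7/4 ≈ 1.7500)
x(S) = 7/4
(-1*(-3)*(-5))*(x(G(-5)) + (45 + 53)) = (-1*(-3)*(-5))*(7/4 + (45 + 53)) = (3*(-5))*(7/4 + 98) = -15*399/4 = -5985/4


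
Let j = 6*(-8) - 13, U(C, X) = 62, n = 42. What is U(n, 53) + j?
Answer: 1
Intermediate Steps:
j = -61 (j = -48 - 13 = -61)
U(n, 53) + j = 62 - 61 = 1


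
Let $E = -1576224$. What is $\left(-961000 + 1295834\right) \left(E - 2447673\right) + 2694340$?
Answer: $-1347334833758$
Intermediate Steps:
$\left(-961000 + 1295834\right) \left(E - 2447673\right) + 2694340 = \left(-961000 + 1295834\right) \left(-1576224 - 2447673\right) + 2694340 = 334834 \left(-4023897\right) + 2694340 = -1347337528098 + 2694340 = -1347334833758$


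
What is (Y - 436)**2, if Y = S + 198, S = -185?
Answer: 178929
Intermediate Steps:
Y = 13 (Y = -185 + 198 = 13)
(Y - 436)**2 = (13 - 436)**2 = (-423)**2 = 178929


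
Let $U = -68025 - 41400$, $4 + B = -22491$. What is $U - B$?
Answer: $-86930$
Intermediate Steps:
$B = -22495$ ($B = -4 - 22491 = -22495$)
$U = -109425$ ($U = -68025 - 41400 = -109425$)
$U - B = -109425 - -22495 = -109425 + 22495 = -86930$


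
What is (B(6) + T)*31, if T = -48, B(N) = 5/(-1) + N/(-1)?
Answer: -1829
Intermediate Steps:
B(N) = -5 - N (B(N) = 5*(-1) + N*(-1) = -5 - N)
(B(6) + T)*31 = ((-5 - 1*6) - 48)*31 = ((-5 - 6) - 48)*31 = (-11 - 48)*31 = -59*31 = -1829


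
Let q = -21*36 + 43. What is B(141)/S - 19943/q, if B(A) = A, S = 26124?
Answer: 173697155/6208804 ≈ 27.976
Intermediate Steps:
q = -713 (q = -756 + 43 = -713)
B(141)/S - 19943/q = 141/26124 - 19943/(-713) = 141*(1/26124) - 19943*(-1/713) = 47/8708 + 19943/713 = 173697155/6208804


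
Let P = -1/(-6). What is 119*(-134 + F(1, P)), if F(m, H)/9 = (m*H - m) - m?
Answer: -35819/2 ≈ -17910.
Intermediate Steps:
P = 1/6 (P = -1*(-1/6) = 1/6 ≈ 0.16667)
F(m, H) = -18*m + 9*H*m (F(m, H) = 9*((m*H - m) - m) = 9*((H*m - m) - m) = 9*((-m + H*m) - m) = 9*(-2*m + H*m) = -18*m + 9*H*m)
119*(-134 + F(1, P)) = 119*(-134 + 9*1*(-2 + 1/6)) = 119*(-134 + 9*1*(-11/6)) = 119*(-134 - 33/2) = 119*(-301/2) = -35819/2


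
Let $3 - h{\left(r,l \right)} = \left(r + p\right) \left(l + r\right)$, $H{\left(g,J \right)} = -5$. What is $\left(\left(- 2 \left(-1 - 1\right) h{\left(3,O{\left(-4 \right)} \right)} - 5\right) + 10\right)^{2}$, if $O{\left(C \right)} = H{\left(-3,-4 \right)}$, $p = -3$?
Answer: $289$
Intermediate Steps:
$O{\left(C \right)} = -5$
$h{\left(r,l \right)} = 3 - \left(-3 + r\right) \left(l + r\right)$ ($h{\left(r,l \right)} = 3 - \left(r - 3\right) \left(l + r\right) = 3 - \left(-3 + r\right) \left(l + r\right)$)
$\left(\left(- 2 \left(-1 - 1\right) h{\left(3,O{\left(-4 \right)} \right)} - 5\right) + 10\right)^{2} = \left(\left(- 2 \left(-1 - 1\right) \left(3 - 3^{2} + 3 \left(-5\right) + 3 \cdot 3 - \left(-5\right) 3\right) - 5\right) + 10\right)^{2} = \left(\left(\left(-2\right) \left(-2\right) \left(3 - 9 - 15 + 9 + 15\right) - 5\right) + 10\right)^{2} = \left(\left(4 \left(3 - 9 - 15 + 9 + 15\right) - 5\right) + 10\right)^{2} = \left(\left(4 \cdot 3 - 5\right) + 10\right)^{2} = \left(\left(12 - 5\right) + 10\right)^{2} = \left(7 + 10\right)^{2} = 17^{2} = 289$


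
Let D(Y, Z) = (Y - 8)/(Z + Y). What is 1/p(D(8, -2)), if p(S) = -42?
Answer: -1/42 ≈ -0.023810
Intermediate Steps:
D(Y, Z) = (-8 + Y)/(Y + Z)
1/p(D(8, -2)) = 1/(-42) = -1/42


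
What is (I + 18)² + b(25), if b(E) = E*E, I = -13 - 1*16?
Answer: 746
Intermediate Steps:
I = -29 (I = -13 - 16 = -29)
b(E) = E²
(I + 18)² + b(25) = (-29 + 18)² + 25² = (-11)² + 625 = 121 + 625 = 746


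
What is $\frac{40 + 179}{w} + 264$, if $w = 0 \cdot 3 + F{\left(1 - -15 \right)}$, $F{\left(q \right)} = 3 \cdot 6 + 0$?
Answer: $\frac{1657}{6} \approx 276.17$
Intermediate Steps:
$F{\left(q \right)} = 18$ ($F{\left(q \right)} = 18 + 0 = 18$)
$w = 18$ ($w = 0 \cdot 3 + 18 = 0 + 18 = 18$)
$\frac{40 + 179}{w} + 264 = \frac{40 + 179}{18} + 264 = \frac{1}{18} \cdot 219 + 264 = \frac{73}{6} + 264 = \frac{1657}{6}$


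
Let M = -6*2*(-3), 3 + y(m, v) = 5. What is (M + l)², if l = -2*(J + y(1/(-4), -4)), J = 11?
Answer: 100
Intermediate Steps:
y(m, v) = 2 (y(m, v) = -3 + 5 = 2)
l = -26 (l = -2*(11 + 2) = -2*13 = -26)
M = 36 (M = -12*(-3) = 36)
(M + l)² = (36 - 26)² = 10² = 100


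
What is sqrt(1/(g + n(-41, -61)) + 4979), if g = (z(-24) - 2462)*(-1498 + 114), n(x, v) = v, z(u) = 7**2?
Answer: 5*sqrt(246791709732646)/1113177 ≈ 70.562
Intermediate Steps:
z(u) = 49
g = 3339592 (g = (49 - 2462)*(-1498 + 114) = -2413*(-1384) = 3339592)
sqrt(1/(g + n(-41, -61)) + 4979) = sqrt(1/(3339592 - 61) + 4979) = sqrt(1/3339531 + 4979) = sqrt(16627524850/3339531) = 5*sqrt(246791709732646)/1113177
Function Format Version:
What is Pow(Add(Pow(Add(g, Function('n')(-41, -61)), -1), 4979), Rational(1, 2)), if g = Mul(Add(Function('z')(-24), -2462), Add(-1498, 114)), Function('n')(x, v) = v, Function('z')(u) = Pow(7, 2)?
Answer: Mul(Rational(5, 1113177), Pow(246791709732646, Rational(1, 2))) ≈ 70.562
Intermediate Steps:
Function('z')(u) = 49
g = 3339592 (g = Mul(Add(49, -2462), Add(-1498, 114)) = Mul(-2413, -1384) = 3339592)
Pow(Add(Pow(Add(g, Function('n')(-41, -61)), -1), 4979), Rational(1, 2)) = Pow(Add(Pow(Add(3339592, -61), -1), 4979), Rational(1, 2)) = Pow(Add(Pow(3339531, -1), 4979), Rational(1, 2)) = Pow(Add(Rational(1, 3339531), 4979), Rational(1, 2)) = Pow(Rational(16627524850, 3339531), Rational(1, 2)) = Mul(Rational(5, 1113177), Pow(246791709732646, Rational(1, 2)))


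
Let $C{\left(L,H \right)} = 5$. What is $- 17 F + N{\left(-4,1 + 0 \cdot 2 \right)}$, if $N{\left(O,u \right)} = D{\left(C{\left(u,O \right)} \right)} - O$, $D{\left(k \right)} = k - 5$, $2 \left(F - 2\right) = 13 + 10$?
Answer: $- \frac{451}{2} \approx -225.5$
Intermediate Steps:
$F = \frac{27}{2}$ ($F = 2 + \frac{13 + 10}{2} = 2 + \frac{1}{2} \cdot 23 = 2 + \frac{23}{2} = \frac{27}{2} \approx 13.5$)
$D{\left(k \right)} = -5 + k$
$N{\left(O,u \right)} = - O$ ($N{\left(O,u \right)} = \left(-5 + 5\right) - O = 0 - O = - O$)
$- 17 F + N{\left(-4,1 + 0 \cdot 2 \right)} = \left(-17\right) \frac{27}{2} - -4 = - \frac{459}{2} + 4 = - \frac{451}{2}$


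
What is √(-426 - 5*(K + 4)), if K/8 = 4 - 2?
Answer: I*√526 ≈ 22.935*I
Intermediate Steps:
K = 16 (K = 8*(4 - 2) = 8*2 = 16)
√(-426 - 5*(K + 4)) = √(-426 - 5*(16 + 4)) = √(-426 - 5*20) = √(-426 - 100) = √(-526) = I*√526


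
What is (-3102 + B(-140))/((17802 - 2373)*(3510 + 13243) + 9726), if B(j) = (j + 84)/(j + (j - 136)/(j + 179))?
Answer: -741287/61779531357 ≈ -1.1999e-5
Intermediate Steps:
B(j) = (84 + j)/(j + (-136 + j)/(179 + j))
(-3102 + B(-140))/((17802 - 2373)*(3510 + 13243) + 9726) = (-3102 + (15036 + (-140)² + 263*(-140))/(-136 + (-140)² + 180*(-140)))/((17802 - 2373)*(3510 + 13243) + 9726) = (-3102 + (15036 + 19600 - 36820)/(-136 + 19600 - 25200))/(15429*16753 + 9726) = (-3102 - 2184/(-5736))/(258482037 + 9726) = (-3102 - 1/5736*(-2184))/258491763 = (-3102 + 91/239)*(1/258491763) = -741287/239*1/258491763 = -741287/61779531357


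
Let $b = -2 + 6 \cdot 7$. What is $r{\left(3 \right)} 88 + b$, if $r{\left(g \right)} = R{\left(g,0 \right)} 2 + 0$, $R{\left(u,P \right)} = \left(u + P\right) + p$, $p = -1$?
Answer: $392$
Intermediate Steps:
$R{\left(u,P \right)} = -1 + P + u$ ($R{\left(u,P \right)} = \left(u + P\right) - 1 = \left(P + u\right) - 1 = -1 + P + u$)
$b = 40$ ($b = -2 + 42 = 40$)
$r{\left(g \right)} = -2 + 2 g$ ($r{\left(g \right)} = \left(-1 + 0 + g\right) 2 + 0 = \left(-1 + g\right) 2 + 0 = \left(-2 + 2 g\right) + 0 = -2 + 2 g$)
$r{\left(3 \right)} 88 + b = \left(-2 + 2 \cdot 3\right) 88 + 40 = \left(-2 + 6\right) 88 + 40 = 4 \cdot 88 + 40 = 352 + 40 = 392$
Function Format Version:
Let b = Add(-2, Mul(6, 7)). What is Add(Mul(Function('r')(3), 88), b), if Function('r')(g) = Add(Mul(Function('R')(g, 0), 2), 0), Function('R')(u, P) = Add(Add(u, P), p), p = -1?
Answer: 392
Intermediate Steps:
Function('R')(u, P) = Add(-1, P, u) (Function('R')(u, P) = Add(Add(u, P), -1) = Add(Add(P, u), -1) = Add(-1, P, u))
b = 40 (b = Add(-2, 42) = 40)
Function('r')(g) = Add(-2, Mul(2, g)) (Function('r')(g) = Add(Mul(Add(-1, 0, g), 2), 0) = Add(Mul(Add(-1, g), 2), 0) = Add(Add(-2, Mul(2, g)), 0) = Add(-2, Mul(2, g)))
Add(Mul(Function('r')(3), 88), b) = Add(Mul(Add(-2, Mul(2, 3)), 88), 40) = Add(Mul(Add(-2, 6), 88), 40) = Add(Mul(4, 88), 40) = Add(352, 40) = 392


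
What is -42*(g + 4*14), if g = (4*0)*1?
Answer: -2352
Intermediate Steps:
g = 0 (g = 0*1 = 0)
-42*(g + 4*14) = -42*(0 + 4*14) = -42*(0 + 56) = -42*56 = -2352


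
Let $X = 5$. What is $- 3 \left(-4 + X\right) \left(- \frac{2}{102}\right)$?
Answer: $\frac{1}{17} \approx 0.058824$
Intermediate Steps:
$- 3 \left(-4 + X\right) \left(- \frac{2}{102}\right) = - 3 \left(-4 + 5\right) \left(- \frac{2}{102}\right) = \left(-3\right) 1 \left(\left(-2\right) \frac{1}{102}\right) = \left(-3\right) \left(- \frac{1}{51}\right) = \frac{1}{17}$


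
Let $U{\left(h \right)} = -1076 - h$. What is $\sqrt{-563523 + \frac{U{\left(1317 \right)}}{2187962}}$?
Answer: $\frac{i \sqrt{2697684751848896278}}{2187962} \approx 750.68 i$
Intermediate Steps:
$\sqrt{-563523 + \frac{U{\left(1317 \right)}}{2187962}} = \sqrt{-563523 + \frac{-1076 - 1317}{2187962}} = \sqrt{-563523 + \left(-1076 - 1317\right) \frac{1}{2187962}} = \sqrt{-563523 - \frac{2393}{2187962}} = \sqrt{- \frac{1232966912519}{2187962}} = \frac{i \sqrt{2697684751848896278}}{2187962}$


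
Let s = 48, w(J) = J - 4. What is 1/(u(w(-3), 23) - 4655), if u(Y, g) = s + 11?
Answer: -1/4596 ≈ -0.00021758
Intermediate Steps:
w(J) = -4 + J
u(Y, g) = 59 (u(Y, g) = 48 + 11 = 59)
1/(u(w(-3), 23) - 4655) = 1/(59 - 4655) = 1/(-4596) = -1/4596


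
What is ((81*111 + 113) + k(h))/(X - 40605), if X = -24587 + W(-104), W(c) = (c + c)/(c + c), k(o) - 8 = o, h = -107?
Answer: -9005/65191 ≈ -0.13813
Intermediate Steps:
k(o) = 8 + o
W(c) = 1 (W(c) = (2*c)/((2*c)) = (2*c)*(1/(2*c)) = 1)
X = -24586 (X = -24587 + 1 = -24586)
((81*111 + 113) + k(h))/(X - 40605) = ((81*111 + 113) + (8 - 107))/(-24586 - 40605) = ((8991 + 113) - 99)/(-65191) = (9104 - 99)*(-1/65191) = 9005*(-1/65191) = -9005/65191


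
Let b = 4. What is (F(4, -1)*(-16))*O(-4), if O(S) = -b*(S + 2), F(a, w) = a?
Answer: -512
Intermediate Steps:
O(S) = -8 - 4*S (O(S) = -4*(S + 2) = -4*(2 + S) = -(8 + 4*S) = -8 - 4*S)
(F(4, -1)*(-16))*O(-4) = (4*(-16))*(-8 - 4*(-4)) = -64*(-8 + 16) = -64*8 = -512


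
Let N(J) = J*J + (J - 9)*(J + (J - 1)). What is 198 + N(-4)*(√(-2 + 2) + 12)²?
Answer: 19350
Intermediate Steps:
N(J) = J² + (-1 + 2*J)*(-9 + J) (N(J) = J² + (-9 + J)*(J + (-1 + J)) = J² + (-9 + J)*(-1 + 2*J) = J² + (-1 + 2*J)*(-9 + J))
198 + N(-4)*(√(-2 + 2) + 12)² = 198 + (9 - 19*(-4) + 3*(-4)²)*(√(-2 + 2) + 12)² = 198 + (9 + 76 + 3*16)*(√0 + 12)² = 198 + (9 + 76 + 48)*(0 + 12)² = 198 + 133*12² = 198 + 133*144 = 198 + 19152 = 19350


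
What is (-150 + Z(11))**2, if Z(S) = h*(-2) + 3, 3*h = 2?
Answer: 198025/9 ≈ 22003.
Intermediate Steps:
h = 2/3 (h = (1/3)*2 = 2/3 ≈ 0.66667)
Z(S) = 5/3 (Z(S) = (2/3)*(-2) + 3 = -4/3 + 3 = 5/3)
(-150 + Z(11))**2 = (-150 + 5/3)**2 = (-445/3)**2 = 198025/9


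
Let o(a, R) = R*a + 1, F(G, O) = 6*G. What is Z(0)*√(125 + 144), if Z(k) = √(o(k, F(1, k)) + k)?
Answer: √269 ≈ 16.401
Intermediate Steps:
o(a, R) = 1 + R*a
Z(k) = √(1 + 7*k) (Z(k) = √((1 + (6*1)*k) + k) = √((1 + 6*k) + k) = √(1 + 7*k))
Z(0)*√(125 + 144) = √(1 + 7*0)*√(125 + 144) = √(1 + 0)*√269 = √1*√269 = 1*√269 = √269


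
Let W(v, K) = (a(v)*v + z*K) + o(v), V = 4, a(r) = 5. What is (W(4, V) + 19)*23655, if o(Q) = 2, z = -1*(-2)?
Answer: 1159095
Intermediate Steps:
z = 2
W(v, K) = 2 + 2*K + 5*v (W(v, K) = (5*v + 2*K) + 2 = (2*K + 5*v) + 2 = 2 + 2*K + 5*v)
(W(4, V) + 19)*23655 = ((2 + 2*4 + 5*4) + 19)*23655 = ((2 + 8 + 20) + 19)*23655 = (30 + 19)*23655 = 49*23655 = 1159095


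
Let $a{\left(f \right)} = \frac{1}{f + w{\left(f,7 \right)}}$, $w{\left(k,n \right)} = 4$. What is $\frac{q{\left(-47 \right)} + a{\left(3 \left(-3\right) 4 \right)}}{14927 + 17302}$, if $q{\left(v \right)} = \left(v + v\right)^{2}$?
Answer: $\frac{282751}{1031328} \approx 0.27416$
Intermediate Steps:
$a{\left(f \right)} = \frac{1}{4 + f}$ ($a{\left(f \right)} = \frac{1}{f + 4} = \frac{1}{4 + f}$)
$q{\left(v \right)} = 4 v^{2}$ ($q{\left(v \right)} = \left(2 v\right)^{2} = 4 v^{2}$)
$\frac{q{\left(-47 \right)} + a{\left(3 \left(-3\right) 4 \right)}}{14927 + 17302} = \frac{4 \left(-47\right)^{2} + \frac{1}{4 + 3 \left(-3\right) 4}}{14927 + 17302} = \frac{4 \cdot 2209 + \frac{1}{4 - 36}}{32229} = \left(8836 + \frac{1}{4 - 36}\right) \frac{1}{32229} = \left(8836 + \frac{1}{-32}\right) \frac{1}{32229} = \left(8836 - \frac{1}{32}\right) \frac{1}{32229} = \frac{282751}{32} \cdot \frac{1}{32229} = \frac{282751}{1031328}$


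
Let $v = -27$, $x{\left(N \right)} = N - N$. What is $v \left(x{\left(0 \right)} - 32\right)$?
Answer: $864$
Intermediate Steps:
$x{\left(N \right)} = 0$
$v \left(x{\left(0 \right)} - 32\right) = - 27 \left(0 - 32\right) = \left(-27\right) \left(-32\right) = 864$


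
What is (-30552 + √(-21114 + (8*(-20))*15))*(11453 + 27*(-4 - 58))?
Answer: -298768008 + 9779*I*√23514 ≈ -2.9877e+8 + 1.4995e+6*I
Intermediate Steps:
(-30552 + √(-21114 + (8*(-20))*15))*(11453 + 27*(-4 - 58)) = (-30552 + √(-21114 - 160*15))*(11453 + 27*(-62)) = (-30552 + √(-21114 - 2400))*(11453 - 1674) = (-30552 + √(-23514))*9779 = (-30552 + I*√23514)*9779 = -298768008 + 9779*I*√23514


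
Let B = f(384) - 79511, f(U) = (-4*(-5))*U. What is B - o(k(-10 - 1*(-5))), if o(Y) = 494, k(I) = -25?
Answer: -72325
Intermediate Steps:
f(U) = 20*U
B = -71831 (B = 20*384 - 79511 = 7680 - 79511 = -71831)
B - o(k(-10 - 1*(-5))) = -71831 - 1*494 = -71831 - 494 = -72325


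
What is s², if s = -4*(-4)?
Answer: 256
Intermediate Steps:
s = 16
s² = 16² = 256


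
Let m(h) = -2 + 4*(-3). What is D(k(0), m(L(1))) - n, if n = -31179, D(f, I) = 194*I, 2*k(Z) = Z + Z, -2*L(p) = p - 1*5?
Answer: 28463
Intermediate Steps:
L(p) = 5/2 - p/2 (L(p) = -(p - 1*5)/2 = -(p - 5)/2 = -(-5 + p)/2 = 5/2 - p/2)
m(h) = -14 (m(h) = -2 - 12 = -14)
k(Z) = Z (k(Z) = (Z + Z)/2 = (2*Z)/2 = Z)
D(k(0), m(L(1))) - n = 194*(-14) - 1*(-31179) = -2716 + 31179 = 28463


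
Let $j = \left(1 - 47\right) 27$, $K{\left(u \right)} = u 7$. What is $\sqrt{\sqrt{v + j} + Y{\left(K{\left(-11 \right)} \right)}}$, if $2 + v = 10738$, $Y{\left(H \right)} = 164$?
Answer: $\sqrt{164 + \sqrt{9494}} \approx 16.169$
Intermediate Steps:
$K{\left(u \right)} = 7 u$
$j = -1242$ ($j = \left(-46\right) 27 = -1242$)
$v = 10736$ ($v = -2 + 10738 = 10736$)
$\sqrt{\sqrt{v + j} + Y{\left(K{\left(-11 \right)} \right)}} = \sqrt{\sqrt{10736 - 1242} + 164} = \sqrt{\sqrt{9494} + 164} = \sqrt{164 + \sqrt{9494}}$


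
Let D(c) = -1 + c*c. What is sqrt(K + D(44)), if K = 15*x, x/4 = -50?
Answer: I*sqrt(1065) ≈ 32.634*I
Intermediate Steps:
D(c) = -1 + c**2
x = -200 (x = 4*(-50) = -200)
K = -3000 (K = 15*(-200) = -3000)
sqrt(K + D(44)) = sqrt(-3000 + (-1 + 44**2)) = sqrt(-3000 + (-1 + 1936)) = sqrt(-3000 + 1935) = sqrt(-1065) = I*sqrt(1065)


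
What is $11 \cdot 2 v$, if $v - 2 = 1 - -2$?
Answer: $110$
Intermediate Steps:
$v = 5$ ($v = 2 + \left(1 - -2\right) = 2 + \left(1 + 2\right) = 2 + 3 = 5$)
$11 \cdot 2 v = 11 \cdot 2 \cdot 5 = 22 \cdot 5 = 110$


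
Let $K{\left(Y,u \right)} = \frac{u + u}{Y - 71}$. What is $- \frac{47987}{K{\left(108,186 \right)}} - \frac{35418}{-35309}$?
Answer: $- \frac{2021891125}{423708} \approx -4771.9$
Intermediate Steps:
$K{\left(Y,u \right)} = \frac{2 u}{-71 + Y}$ ($K{\left(Y,u \right)} = \frac{2 u}{Y - 71} = \frac{2 u}{-71 + Y}$)
$- \frac{47987}{K{\left(108,186 \right)}} - \frac{35418}{-35309} = - \frac{47987}{2 \cdot 186 \frac{1}{-71 + 108}} - \frac{35418}{-35309} = - \frac{47987}{2 \cdot 186 \cdot \frac{1}{37}} - - \frac{35418}{35309} = - \frac{47987}{2 \cdot 186 \cdot \frac{1}{37}} + \frac{35418}{35309} = - \frac{47987}{\frac{372}{37}} + \frac{35418}{35309} = \left(-47987\right) \frac{37}{372} + \frac{35418}{35309} = - \frac{1775519}{372} + \frac{35418}{35309} = - \frac{2021891125}{423708}$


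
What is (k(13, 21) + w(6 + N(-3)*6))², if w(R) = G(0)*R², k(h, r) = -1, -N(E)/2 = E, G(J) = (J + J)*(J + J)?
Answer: 1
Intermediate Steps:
G(J) = 4*J² (G(J) = (2*J)*(2*J) = 4*J²)
N(E) = -2*E
w(R) = 0 (w(R) = (4*0²)*R² = (4*0)*R² = 0*R² = 0)
(k(13, 21) + w(6 + N(-3)*6))² = (-1 + 0)² = (-1)² = 1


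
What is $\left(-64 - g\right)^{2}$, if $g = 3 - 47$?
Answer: $400$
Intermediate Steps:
$g = -44$ ($g = 3 - 47 = -44$)
$\left(-64 - g\right)^{2} = \left(-64 - -44\right)^{2} = \left(-64 + 44\right)^{2} = \left(-20\right)^{2} = 400$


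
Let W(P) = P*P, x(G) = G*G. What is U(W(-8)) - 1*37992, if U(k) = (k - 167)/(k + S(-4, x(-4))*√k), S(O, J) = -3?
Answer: -1519783/40 ≈ -37995.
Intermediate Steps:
x(G) = G²
W(P) = P²
U(k) = (-167 + k)/(k - 3*√k) (U(k) = (k - 167)/(k - 3*√k) = (-167 + k)/(k - 3*√k))
U(W(-8)) - 1*37992 = (-167 + (-8)²)/((-8)² - 3*√((-8)²)) - 1*37992 = (-167 + 64)/(64 - 3*√64) - 37992 = -103/(64 - 3*8) - 37992 = -103/(64 - 24) - 37992 = -103/40 - 37992 = -1519783/40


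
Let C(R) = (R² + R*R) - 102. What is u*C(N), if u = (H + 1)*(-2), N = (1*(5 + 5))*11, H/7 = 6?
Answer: -2072428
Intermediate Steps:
H = 42 (H = 7*6 = 42)
N = 110 (N = (1*10)*11 = 10*11 = 110)
C(R) = -102 + 2*R² (C(R) = (R² + R²) - 102 = 2*R² - 102 = -102 + 2*R²)
u = -86 (u = (42 + 1)*(-2) = 43*(-2) = -86)
u*C(N) = -86*(-102 + 2*110²) = -86*(-102 + 2*12100) = -86*(-102 + 24200) = -86*24098 = -2072428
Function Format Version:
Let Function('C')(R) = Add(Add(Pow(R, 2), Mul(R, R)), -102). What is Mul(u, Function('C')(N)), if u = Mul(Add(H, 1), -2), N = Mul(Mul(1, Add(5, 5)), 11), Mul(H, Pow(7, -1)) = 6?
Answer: -2072428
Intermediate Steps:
H = 42 (H = Mul(7, 6) = 42)
N = 110 (N = Mul(Mul(1, 10), 11) = Mul(10, 11) = 110)
Function('C')(R) = Add(-102, Mul(2, Pow(R, 2))) (Function('C')(R) = Add(Add(Pow(R, 2), Pow(R, 2)), -102) = Add(Mul(2, Pow(R, 2)), -102) = Add(-102, Mul(2, Pow(R, 2))))
u = -86 (u = Mul(Add(42, 1), -2) = Mul(43, -2) = -86)
Mul(u, Function('C')(N)) = Mul(-86, Add(-102, Mul(2, Pow(110, 2)))) = Mul(-86, Add(-102, Mul(2, 12100))) = Mul(-86, Add(-102, 24200)) = Mul(-86, 24098) = -2072428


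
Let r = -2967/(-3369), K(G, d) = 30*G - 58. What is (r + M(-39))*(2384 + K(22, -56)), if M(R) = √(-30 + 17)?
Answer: 2953154/1123 + 2986*I*√13 ≈ 2629.7 + 10766.0*I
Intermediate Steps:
K(G, d) = -58 + 30*G
M(R) = I*√13 (M(R) = √(-13) = I*√13)
r = 989/1123 (r = -2967*(-1/3369) = 989/1123 ≈ 0.88068)
(r + M(-39))*(2384 + K(22, -56)) = (989/1123 + I*√13)*(2384 + (-58 + 30*22)) = (989/1123 + I*√13)*(2384 + (-58 + 660)) = (989/1123 + I*√13)*(2384 + 602) = (989/1123 + I*√13)*2986 = 2953154/1123 + 2986*I*√13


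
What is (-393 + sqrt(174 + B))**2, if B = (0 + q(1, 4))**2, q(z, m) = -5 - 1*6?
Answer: (393 - sqrt(295))**2 ≈ 1.4124e+5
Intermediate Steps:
q(z, m) = -11 (q(z, m) = -5 - 6 = -11)
B = 121 (B = (0 - 11)**2 = (-11)**2 = 121)
(-393 + sqrt(174 + B))**2 = (-393 + sqrt(174 + 121))**2 = (-393 + sqrt(295))**2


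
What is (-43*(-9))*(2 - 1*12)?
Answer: -3870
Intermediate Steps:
(-43*(-9))*(2 - 1*12) = 387*(2 - 12) = 387*(-10) = -3870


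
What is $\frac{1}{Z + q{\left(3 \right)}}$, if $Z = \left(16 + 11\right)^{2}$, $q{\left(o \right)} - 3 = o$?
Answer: $\frac{1}{735} \approx 0.0013605$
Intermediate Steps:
$q{\left(o \right)} = 3 + o$
$Z = 729$ ($Z = 27^{2} = 729$)
$\frac{1}{Z + q{\left(3 \right)}} = \frac{1}{729 + \left(3 + 3\right)} = \frac{1}{729 + 6} = \frac{1}{735}$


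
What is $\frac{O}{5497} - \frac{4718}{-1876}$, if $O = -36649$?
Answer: $- \frac{3058477}{736598} \approx -4.1522$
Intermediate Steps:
$\frac{O}{5497} - \frac{4718}{-1876} = - \frac{36649}{5497} - \frac{4718}{-1876} = \left(-36649\right) \frac{1}{5497} - - \frac{337}{134} = - \frac{36649}{5497} + \frac{337}{134} = - \frac{3058477}{736598}$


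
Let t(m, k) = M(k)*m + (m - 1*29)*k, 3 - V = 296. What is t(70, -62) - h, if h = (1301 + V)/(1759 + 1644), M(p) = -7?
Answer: -10318904/3403 ≈ -3032.3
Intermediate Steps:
V = -293 (V = 3 - 1*296 = 3 - 296 = -293)
h = 1008/3403 (h = (1301 - 293)/(1759 + 1644) = 1008/3403 ≈ 0.29621)
t(m, k) = -7*m + k*(-29 + m) (t(m, k) = -7*m + (m - 1*29)*k = -7*m + (m - 29)*k = -7*m + (-29 + m)*k = -7*m + k*(-29 + m))
t(70, -62) - h = (-29*(-62) - 7*70 - 62*70) - 1*1008/3403 = (1798 - 490 - 4340) - 1008/3403 = -3032 - 1008/3403 = -10318904/3403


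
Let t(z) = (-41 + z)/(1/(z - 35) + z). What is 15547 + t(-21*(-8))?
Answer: 347414606/22345 ≈ 15548.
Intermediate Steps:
t(z) = (-41 + z)/(z + 1/(-35 + z)) (t(z) = (-41 + z)/(1/(-35 + z) + z) = (-41 + z)/(z + 1/(-35 + z)))
15547 + t(-21*(-8)) = 15547 + (1435 + (-21*(-8))² - (-1596)*(-8))/(1 + (-21*(-8))² - (-735)*(-8)) = 15547 + (1435 + 168² - 76*168)/(1 + 168² - 35*168) = 15547 + (1435 + 28224 - 12768)/(1 + 28224 - 5880) = 15547 + 16891/22345 = 347414606/22345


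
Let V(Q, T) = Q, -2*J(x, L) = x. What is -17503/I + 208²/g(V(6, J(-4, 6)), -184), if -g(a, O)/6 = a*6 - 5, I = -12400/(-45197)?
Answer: -2381902073/37200 ≈ -64030.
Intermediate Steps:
J(x, L) = -x/2
I = 12400/45197 (I = -12400*(-1/45197) = 12400/45197 ≈ 0.27435)
g(a, O) = 30 - 36*a (g(a, O) = -6*(a*6 - 5) = -6*(6*a - 5) = -6*(-5 + 6*a) = 30 - 36*a)
-17503/I + 208²/g(V(6, J(-4, 6)), -184) = -17503/12400/45197 + 208²/(30 - 36*6) = -17503*45197/12400 + 43264/(30 - 216) = -791083091/12400 + 43264/(-186) = -791083091/12400 + 43264*(-1/186) = -791083091/12400 - 21632/93 = -2381902073/37200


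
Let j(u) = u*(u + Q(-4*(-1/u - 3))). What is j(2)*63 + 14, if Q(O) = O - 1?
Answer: 1904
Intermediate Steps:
Q(O) = -1 + O
j(u) = u*(11 + u + 4/u) (j(u) = u*(u + (-1 - 4*(-1/u - 3))) = u*(u + (-1 - 4*(-3 - 1/u))) = u*(u + (-1 + (12 + 4/u))) = u*(u + (11 + 4/u)) = u*(11 + u + 4/u))
j(2)*63 + 14 = (4 + 2**2 + 11*2)*63 + 14 = (4 + 4 + 22)*63 + 14 = 30*63 + 14 = 1890 + 14 = 1904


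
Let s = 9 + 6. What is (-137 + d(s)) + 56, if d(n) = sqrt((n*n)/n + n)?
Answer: -81 + sqrt(30) ≈ -75.523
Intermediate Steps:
s = 15
d(n) = sqrt(2)*sqrt(n) (d(n) = sqrt(n**2/n + n) = sqrt(n + n) = sqrt(2*n) = sqrt(2)*sqrt(n))
(-137 + d(s)) + 56 = (-137 + sqrt(2)*sqrt(15)) + 56 = (-137 + sqrt(30)) + 56 = -81 + sqrt(30)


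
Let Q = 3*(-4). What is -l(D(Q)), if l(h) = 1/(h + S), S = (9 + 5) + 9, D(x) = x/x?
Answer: -1/24 ≈ -0.041667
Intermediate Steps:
Q = -12
D(x) = 1
S = 23 (S = 14 + 9 = 23)
l(h) = 1/(23 + h) (l(h) = 1/(h + 23) = 1/(23 + h))
-l(D(Q)) = -1/(23 + 1) = -1/24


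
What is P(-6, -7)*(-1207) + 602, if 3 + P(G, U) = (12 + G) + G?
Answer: 4223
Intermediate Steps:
P(G, U) = 9 + 2*G (P(G, U) = -3 + ((12 + G) + G) = -3 + (12 + 2*G) = 9 + 2*G)
P(-6, -7)*(-1207) + 602 = (9 + 2*(-6))*(-1207) + 602 = (9 - 12)*(-1207) + 602 = -3*(-1207) + 602 = 3621 + 602 = 4223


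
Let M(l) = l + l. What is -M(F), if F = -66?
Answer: 132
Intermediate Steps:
M(l) = 2*l
-M(F) = -2*(-66) = -1*(-132) = 132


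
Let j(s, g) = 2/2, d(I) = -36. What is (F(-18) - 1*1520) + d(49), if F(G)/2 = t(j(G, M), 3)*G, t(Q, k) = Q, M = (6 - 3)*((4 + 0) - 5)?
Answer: -1592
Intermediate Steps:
M = -3 (M = 3*(4 - 5) = 3*(-1) = -3)
j(s, g) = 1 (j(s, g) = 2*(½) = 1)
F(G) = 2*G (F(G) = 2*(1*G) = 2*G)
(F(-18) - 1*1520) + d(49) = (2*(-18) - 1*1520) - 36 = (-36 - 1520) - 36 = -1556 - 36 = -1592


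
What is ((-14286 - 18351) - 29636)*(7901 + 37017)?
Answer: -2797178614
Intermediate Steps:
((-14286 - 18351) - 29636)*(7901 + 37017) = (-32637 - 29636)*44918 = -62273*44918 = -2797178614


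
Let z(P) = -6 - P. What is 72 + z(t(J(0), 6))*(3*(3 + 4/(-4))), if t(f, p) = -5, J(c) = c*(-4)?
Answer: 66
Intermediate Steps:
J(c) = -4*c
72 + z(t(J(0), 6))*(3*(3 + 4/(-4))) = 72 + (-6 - 1*(-5))*(3*(3 + 4/(-4))) = 72 + (-6 + 5)*(3*(3 + 4*(-1/4))) = 72 - 3*(3 - 1) = 72 - 3*2 = 72 - 1*6 = 72 - 6 = 66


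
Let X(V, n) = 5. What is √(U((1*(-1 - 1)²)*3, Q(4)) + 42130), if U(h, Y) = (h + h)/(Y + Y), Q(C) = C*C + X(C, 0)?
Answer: √2064398/7 ≈ 205.26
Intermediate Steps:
Q(C) = 5 + C² (Q(C) = C*C + 5 = C² + 5 = 5 + C²)
U(h, Y) = h/Y (U(h, Y) = (2*h)/((2*Y)) = (2*h)*(1/(2*Y)) = h/Y)
√(U((1*(-1 - 1)²)*3, Q(4)) + 42130) = √(((1*(-1 - 1)²)*3)/(5 + 4²) + 42130) = √(((1*(-2)²)*3)/(5 + 16) + 42130) = √(((1*4)*3)/21 + 42130) = √((4*3)*(1/21) + 42130) = √(12*(1/21) + 42130) = √(4/7 + 42130) = √(294914/7) = √2064398/7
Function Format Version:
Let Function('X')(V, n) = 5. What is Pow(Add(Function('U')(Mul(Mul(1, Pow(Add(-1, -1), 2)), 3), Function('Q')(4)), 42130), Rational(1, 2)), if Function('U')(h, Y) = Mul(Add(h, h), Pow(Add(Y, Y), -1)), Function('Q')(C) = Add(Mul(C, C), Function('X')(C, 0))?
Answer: Mul(Rational(1, 7), Pow(2064398, Rational(1, 2))) ≈ 205.26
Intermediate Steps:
Function('Q')(C) = Add(5, Pow(C, 2)) (Function('Q')(C) = Add(Mul(C, C), 5) = Add(Pow(C, 2), 5) = Add(5, Pow(C, 2)))
Function('U')(h, Y) = Mul(h, Pow(Y, -1)) (Function('U')(h, Y) = Mul(Mul(2, h), Pow(Mul(2, Y), -1)) = Mul(Mul(2, h), Mul(Rational(1, 2), Pow(Y, -1))) = Mul(h, Pow(Y, -1)))
Pow(Add(Function('U')(Mul(Mul(1, Pow(Add(-1, -1), 2)), 3), Function('Q')(4)), 42130), Rational(1, 2)) = Pow(Add(Mul(Mul(Mul(1, Pow(Add(-1, -1), 2)), 3), Pow(Add(5, Pow(4, 2)), -1)), 42130), Rational(1, 2)) = Pow(Add(Mul(Mul(Mul(1, Pow(-2, 2)), 3), Pow(Add(5, 16), -1)), 42130), Rational(1, 2)) = Pow(Add(Mul(Mul(Mul(1, 4), 3), Pow(21, -1)), 42130), Rational(1, 2)) = Pow(Add(Mul(Mul(4, 3), Rational(1, 21)), 42130), Rational(1, 2)) = Pow(Add(Mul(12, Rational(1, 21)), 42130), Rational(1, 2)) = Pow(Add(Rational(4, 7), 42130), Rational(1, 2)) = Pow(Rational(294914, 7), Rational(1, 2)) = Mul(Rational(1, 7), Pow(2064398, Rational(1, 2)))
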